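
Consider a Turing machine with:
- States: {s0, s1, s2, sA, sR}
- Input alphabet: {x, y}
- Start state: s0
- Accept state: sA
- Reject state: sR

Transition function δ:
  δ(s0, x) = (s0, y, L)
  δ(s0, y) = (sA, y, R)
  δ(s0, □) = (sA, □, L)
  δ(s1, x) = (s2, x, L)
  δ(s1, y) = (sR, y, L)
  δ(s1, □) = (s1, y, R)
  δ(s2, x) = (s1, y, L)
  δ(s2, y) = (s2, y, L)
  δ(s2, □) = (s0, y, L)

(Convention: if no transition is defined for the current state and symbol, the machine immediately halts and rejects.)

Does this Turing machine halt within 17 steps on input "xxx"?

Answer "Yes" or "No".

Execution trace:
Initial: [s0]xxx
Step 1: δ(s0, x) = (s0, y, L) → [s0]□yxx
Step 2: δ(s0, □) = (sA, □, L) → [sA]□□yxx

The machine reaches the accept state sA and halts.
The machine halted after 2 steps (within the 17-step bound).

Answer: Yes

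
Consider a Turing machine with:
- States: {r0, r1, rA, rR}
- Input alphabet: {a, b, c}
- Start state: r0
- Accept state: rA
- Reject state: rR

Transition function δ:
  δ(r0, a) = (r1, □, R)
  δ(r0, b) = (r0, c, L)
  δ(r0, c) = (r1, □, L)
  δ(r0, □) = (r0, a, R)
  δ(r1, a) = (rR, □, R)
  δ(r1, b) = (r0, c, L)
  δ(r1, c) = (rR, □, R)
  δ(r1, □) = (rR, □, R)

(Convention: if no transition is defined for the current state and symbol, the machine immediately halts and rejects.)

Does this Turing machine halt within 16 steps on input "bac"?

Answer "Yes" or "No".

Execution trace:
Initial: [r0]bac
Step 1: δ(r0, b) = (r0, c, L) → [r0]□cac
Step 2: δ(r0, □) = (r0, a, R) → a[r0]cac
Step 3: δ(r0, c) = (r1, □, L) → [r1]a□ac
Step 4: δ(r1, a) = (rR, □, R) → □[rR]□ac

The machine reaches the reject state rR and halts.
The machine halted after 4 steps (within the 16-step bound).

Answer: Yes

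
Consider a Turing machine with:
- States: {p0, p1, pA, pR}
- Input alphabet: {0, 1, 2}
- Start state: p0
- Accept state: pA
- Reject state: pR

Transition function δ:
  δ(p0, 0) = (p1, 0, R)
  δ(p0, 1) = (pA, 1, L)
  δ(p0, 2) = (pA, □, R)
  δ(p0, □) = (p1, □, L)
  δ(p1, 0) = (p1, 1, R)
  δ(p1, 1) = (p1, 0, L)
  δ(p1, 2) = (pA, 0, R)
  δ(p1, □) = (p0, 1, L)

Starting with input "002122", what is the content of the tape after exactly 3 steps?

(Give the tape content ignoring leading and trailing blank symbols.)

Execution trace:
Initial: [p0]002122
Step 1: δ(p0, 0) = (p1, 0, R) → 0[p1]02122
Step 2: δ(p1, 0) = (p1, 1, R) → 01[p1]2122
Step 3: δ(p1, 2) = (pA, 0, R) → 010[pA]122

The machine reaches the accept state pA and halts.

After 3 steps, the tape (ignoring leading/trailing blanks) is: 010122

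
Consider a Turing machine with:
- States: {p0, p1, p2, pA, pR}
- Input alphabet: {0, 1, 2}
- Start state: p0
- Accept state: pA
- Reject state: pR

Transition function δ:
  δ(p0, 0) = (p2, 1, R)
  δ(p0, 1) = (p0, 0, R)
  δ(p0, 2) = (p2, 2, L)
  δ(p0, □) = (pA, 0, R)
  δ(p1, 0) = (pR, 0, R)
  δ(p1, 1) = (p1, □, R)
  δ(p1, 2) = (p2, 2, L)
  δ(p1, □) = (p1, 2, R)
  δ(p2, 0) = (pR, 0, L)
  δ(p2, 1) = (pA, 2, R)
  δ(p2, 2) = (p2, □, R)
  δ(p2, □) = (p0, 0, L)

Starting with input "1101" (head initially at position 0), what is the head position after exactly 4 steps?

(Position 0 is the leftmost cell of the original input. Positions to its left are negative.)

Execution trace (head position shown):
Step 0: [p0]1101  (head at position 0)
Step 1: move right → 0[p0]101  (head at position 1)
Step 2: move right → 00[p0]01  (head at position 2)
Step 3: move right → 001[p2]1  (head at position 3)
Step 4: move right → 0012[pA]□  (head at position 4)

After 4 steps, the head is at position 4.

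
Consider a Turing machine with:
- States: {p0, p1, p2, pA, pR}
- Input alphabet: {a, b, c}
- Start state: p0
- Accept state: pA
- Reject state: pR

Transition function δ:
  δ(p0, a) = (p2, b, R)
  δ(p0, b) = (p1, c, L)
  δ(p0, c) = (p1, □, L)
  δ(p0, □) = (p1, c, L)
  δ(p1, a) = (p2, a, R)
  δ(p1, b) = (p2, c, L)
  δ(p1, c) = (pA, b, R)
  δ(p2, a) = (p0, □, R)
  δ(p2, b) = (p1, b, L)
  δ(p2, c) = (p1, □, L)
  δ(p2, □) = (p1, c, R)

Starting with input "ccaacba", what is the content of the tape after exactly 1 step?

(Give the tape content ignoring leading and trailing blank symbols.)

Execution trace:
Initial: [p0]ccaacba
Step 1: δ(p0, c) = (p1, □, L) → [p1]□□caacba

No transition is defined for δ(p1, □). By convention the machine halts and rejects.

After 1 step, the tape (ignoring leading/trailing blanks) is: caacba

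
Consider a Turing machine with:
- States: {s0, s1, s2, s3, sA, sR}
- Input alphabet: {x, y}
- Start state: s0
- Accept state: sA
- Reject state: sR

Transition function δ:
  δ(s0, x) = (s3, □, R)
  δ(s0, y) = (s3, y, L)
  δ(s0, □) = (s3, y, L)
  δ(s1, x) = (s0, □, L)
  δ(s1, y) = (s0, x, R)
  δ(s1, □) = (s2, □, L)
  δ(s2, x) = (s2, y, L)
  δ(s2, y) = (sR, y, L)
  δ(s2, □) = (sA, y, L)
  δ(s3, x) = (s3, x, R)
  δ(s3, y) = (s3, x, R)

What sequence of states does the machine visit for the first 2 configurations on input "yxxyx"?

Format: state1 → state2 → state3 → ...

Execution trace:
Initial: [s0]yxxyx
Step 1: δ(s0, y) = (s3, y, L) → [s3]□yxxyx

No transition is defined for δ(s3, □). By convention the machine halts and rejects.

State sequence: s0 → s3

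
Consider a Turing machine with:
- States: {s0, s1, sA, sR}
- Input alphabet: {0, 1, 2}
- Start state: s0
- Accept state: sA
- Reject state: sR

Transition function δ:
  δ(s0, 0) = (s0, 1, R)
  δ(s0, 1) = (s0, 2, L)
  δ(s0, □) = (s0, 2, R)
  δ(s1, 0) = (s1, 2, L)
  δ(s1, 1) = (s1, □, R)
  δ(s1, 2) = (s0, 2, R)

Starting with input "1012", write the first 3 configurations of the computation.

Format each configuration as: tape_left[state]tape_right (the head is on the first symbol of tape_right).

Transitions applied:
Step 1: δ(s0, 1) = (s0, 2, L)
Step 2: δ(s0, □) = (s0, 2, R)

The first 3 configurations are:
[s0]1012 ⊢ [s0]□2012 ⊢ 2[s0]2012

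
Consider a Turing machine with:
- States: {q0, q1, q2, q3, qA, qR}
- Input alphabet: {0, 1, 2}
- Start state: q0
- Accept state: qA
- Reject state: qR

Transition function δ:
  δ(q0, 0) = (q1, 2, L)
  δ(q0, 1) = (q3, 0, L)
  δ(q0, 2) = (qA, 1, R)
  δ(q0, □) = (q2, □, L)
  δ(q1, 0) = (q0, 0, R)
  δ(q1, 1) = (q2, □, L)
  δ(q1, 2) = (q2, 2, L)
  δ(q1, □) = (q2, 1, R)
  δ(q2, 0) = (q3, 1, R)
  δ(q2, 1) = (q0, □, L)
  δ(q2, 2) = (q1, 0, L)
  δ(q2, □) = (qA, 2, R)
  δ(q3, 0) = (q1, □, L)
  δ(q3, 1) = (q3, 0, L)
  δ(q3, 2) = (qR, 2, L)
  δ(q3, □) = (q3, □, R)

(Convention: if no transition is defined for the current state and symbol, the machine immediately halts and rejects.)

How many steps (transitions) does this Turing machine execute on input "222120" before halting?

Execution trace:
Initial: [q0]222120
Step 1: δ(q0, 2) = (qA, 1, R) → 1[qA]22120

The machine reaches the accept state qA and halts.

The machine executed 1 step before halting.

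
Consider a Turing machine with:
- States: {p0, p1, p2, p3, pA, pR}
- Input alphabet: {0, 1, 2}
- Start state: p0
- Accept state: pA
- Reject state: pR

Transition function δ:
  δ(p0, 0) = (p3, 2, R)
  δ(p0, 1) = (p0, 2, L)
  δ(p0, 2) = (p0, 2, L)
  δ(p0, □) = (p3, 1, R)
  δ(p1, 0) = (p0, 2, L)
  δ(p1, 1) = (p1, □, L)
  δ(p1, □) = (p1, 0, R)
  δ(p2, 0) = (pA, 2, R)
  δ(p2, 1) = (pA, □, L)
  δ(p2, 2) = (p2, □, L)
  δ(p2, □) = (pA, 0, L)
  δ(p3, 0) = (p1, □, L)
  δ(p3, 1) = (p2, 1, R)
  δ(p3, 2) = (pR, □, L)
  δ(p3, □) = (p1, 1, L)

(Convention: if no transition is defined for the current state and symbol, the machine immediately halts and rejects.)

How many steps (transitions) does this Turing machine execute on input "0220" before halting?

Execution trace:
Initial: [p0]0220
Step 1: δ(p0, 0) = (p3, 2, R) → 2[p3]220
Step 2: δ(p3, 2) = (pR, □, L) → [pR]2□20

The machine reaches the reject state pR and halts.

The machine executed 2 steps before halting.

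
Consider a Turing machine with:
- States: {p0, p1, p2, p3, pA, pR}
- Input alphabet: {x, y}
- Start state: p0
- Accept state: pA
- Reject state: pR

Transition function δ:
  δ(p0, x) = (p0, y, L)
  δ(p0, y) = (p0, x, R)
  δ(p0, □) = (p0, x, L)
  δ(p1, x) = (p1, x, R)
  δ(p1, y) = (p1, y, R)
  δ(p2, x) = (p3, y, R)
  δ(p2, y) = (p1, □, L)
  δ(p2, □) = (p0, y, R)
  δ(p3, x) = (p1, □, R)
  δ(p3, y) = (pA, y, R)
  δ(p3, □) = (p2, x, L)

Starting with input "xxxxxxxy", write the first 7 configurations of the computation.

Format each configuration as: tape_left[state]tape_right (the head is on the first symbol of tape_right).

Transitions applied:
Step 1: δ(p0, x) = (p0, y, L)
Step 2: δ(p0, □) = (p0, x, L)
Step 3: δ(p0, □) = (p0, x, L)
Step 4: δ(p0, □) = (p0, x, L)
Step 5: δ(p0, □) = (p0, x, L)
Step 6: δ(p0, □) = (p0, x, L)

The first 7 configurations are:
[p0]xxxxxxxy ⊢ [p0]□yxxxxxxy ⊢ [p0]□xyxxxxxxy ⊢ [p0]□xxyxxxxxxy ⊢ [p0]□xxxyxxxxxxy ⊢ [p0]□xxxxyxxxxxxy ⊢ [p0]□xxxxxyxxxxxxy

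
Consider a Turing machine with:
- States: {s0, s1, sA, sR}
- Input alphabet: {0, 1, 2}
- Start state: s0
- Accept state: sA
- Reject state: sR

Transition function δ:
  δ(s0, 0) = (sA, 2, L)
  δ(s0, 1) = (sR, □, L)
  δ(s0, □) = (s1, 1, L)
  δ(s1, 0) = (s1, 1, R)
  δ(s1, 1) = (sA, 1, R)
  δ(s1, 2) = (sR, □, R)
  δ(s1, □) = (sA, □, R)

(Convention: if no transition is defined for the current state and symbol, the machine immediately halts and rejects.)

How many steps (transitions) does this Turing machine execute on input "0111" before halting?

Execution trace:
Initial: [s0]0111
Step 1: δ(s0, 0) = (sA, 2, L) → [sA]□2111

The machine reaches the accept state sA and halts.

The machine executed 1 step before halting.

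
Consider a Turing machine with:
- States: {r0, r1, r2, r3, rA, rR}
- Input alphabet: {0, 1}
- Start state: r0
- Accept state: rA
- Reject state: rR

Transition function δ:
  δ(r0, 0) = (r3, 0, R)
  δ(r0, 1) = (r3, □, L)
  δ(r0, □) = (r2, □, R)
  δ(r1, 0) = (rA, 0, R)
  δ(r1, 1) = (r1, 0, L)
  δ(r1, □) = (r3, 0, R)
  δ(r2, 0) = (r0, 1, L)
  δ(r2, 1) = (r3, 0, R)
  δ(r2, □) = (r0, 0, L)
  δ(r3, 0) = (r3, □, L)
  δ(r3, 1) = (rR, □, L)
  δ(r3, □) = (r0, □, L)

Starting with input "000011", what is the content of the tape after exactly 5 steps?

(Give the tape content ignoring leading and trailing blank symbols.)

Execution trace:
Initial: [r0]000011
Step 1: δ(r0, 0) = (r3, 0, R) → 0[r3]00011
Step 2: δ(r3, 0) = (r3, □, L) → [r3]0□0011
Step 3: δ(r3, 0) = (r3, □, L) → [r3]□□□0011
Step 4: δ(r3, □) = (r0, □, L) → [r0]□□□□0011
Step 5: δ(r0, □) = (r2, □, R) → □[r2]□□□0011

After 5 steps, the tape (ignoring leading/trailing blanks) is: 0011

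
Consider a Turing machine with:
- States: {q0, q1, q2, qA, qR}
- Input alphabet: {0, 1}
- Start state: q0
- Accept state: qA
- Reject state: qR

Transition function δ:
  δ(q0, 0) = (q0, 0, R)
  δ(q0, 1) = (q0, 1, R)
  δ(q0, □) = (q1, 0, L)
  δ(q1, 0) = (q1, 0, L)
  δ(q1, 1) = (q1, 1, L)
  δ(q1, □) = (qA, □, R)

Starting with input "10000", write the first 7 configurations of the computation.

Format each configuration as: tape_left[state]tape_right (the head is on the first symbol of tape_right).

Transitions applied:
Step 1: δ(q0, 1) = (q0, 1, R)
Step 2: δ(q0, 0) = (q0, 0, R)
Step 3: δ(q0, 0) = (q0, 0, R)
Step 4: δ(q0, 0) = (q0, 0, R)
Step 5: δ(q0, 0) = (q0, 0, R)
Step 6: δ(q0, □) = (q1, 0, L)

The first 7 configurations are:
[q0]10000 ⊢ 1[q0]0000 ⊢ 10[q0]000 ⊢ 100[q0]00 ⊢ 1000[q0]0 ⊢ 10000[q0]□ ⊢ 1000[q1]00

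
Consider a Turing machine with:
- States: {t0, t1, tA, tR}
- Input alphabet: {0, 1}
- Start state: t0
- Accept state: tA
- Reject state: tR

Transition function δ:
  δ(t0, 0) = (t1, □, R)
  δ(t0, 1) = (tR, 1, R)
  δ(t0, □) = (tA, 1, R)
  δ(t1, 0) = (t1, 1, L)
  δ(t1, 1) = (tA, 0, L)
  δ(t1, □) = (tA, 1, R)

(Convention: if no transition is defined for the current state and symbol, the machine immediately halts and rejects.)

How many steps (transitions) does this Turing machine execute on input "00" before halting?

Execution trace:
Initial: [t0]00
Step 1: δ(t0, 0) = (t1, □, R) → □[t1]0
Step 2: δ(t1, 0) = (t1, 1, L) → [t1]□1
Step 3: δ(t1, □) = (tA, 1, R) → 1[tA]1

The machine reaches the accept state tA and halts.

The machine executed 3 steps before halting.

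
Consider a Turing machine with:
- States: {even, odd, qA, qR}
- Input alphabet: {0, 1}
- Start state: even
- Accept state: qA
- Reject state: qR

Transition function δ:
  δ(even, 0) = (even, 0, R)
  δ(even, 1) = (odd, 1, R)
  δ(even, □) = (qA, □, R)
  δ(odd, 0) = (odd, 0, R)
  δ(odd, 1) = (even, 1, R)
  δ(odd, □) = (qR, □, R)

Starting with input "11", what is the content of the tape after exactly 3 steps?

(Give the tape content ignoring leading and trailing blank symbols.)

Execution trace:
Initial: [even]11
Step 1: δ(even, 1) = (odd, 1, R) → 1[odd]1
Step 2: δ(odd, 1) = (even, 1, R) → 11[even]□
Step 3: δ(even, □) = (qA, □, R) → 11□[qA]□

The machine reaches the accept state qA and halts.

After 3 steps, the tape (ignoring leading/trailing blanks) is: 11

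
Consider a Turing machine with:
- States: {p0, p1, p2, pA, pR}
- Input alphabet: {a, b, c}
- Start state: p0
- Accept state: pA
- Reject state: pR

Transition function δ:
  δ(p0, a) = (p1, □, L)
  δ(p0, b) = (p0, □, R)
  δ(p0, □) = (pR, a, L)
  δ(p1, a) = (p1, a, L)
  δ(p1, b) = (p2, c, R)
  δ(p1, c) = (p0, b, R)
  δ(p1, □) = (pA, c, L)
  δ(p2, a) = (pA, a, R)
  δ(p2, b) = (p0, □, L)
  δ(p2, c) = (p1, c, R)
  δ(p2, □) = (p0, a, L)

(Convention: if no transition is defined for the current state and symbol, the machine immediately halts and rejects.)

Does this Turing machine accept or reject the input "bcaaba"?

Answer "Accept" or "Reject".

Execution trace:
Initial: [p0]bcaaba
Step 1: δ(p0, b) = (p0, □, R) → □[p0]caaba

No transition is defined for δ(p0, c). By convention the machine halts and rejects.

Answer: Reject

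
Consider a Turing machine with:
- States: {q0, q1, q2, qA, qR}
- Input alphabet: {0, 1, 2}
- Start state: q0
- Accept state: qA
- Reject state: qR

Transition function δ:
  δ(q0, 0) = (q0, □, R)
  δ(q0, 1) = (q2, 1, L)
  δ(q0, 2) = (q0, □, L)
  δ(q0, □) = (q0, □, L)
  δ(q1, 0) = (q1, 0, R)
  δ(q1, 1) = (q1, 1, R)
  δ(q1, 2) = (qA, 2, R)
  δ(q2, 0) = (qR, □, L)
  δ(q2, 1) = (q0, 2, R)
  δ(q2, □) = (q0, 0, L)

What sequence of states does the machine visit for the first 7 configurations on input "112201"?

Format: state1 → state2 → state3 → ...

Execution trace:
Initial: [q0]112201
Step 1: δ(q0, 1) = (q2, 1, L) → [q2]□112201
Step 2: δ(q2, □) = (q0, 0, L) → [q0]□0112201
Step 3: δ(q0, □) = (q0, □, L) → [q0]□□0112201
Step 4: δ(q0, □) = (q0, □, L) → [q0]□□□0112201
Step 5: δ(q0, □) = (q0, □, L) → [q0]□□□□0112201
Step 6: δ(q0, □) = (q0, □, L) → [q0]□□□□□0112201

State sequence: q0 → q2 → q0 → q0 → q0 → q0 → q0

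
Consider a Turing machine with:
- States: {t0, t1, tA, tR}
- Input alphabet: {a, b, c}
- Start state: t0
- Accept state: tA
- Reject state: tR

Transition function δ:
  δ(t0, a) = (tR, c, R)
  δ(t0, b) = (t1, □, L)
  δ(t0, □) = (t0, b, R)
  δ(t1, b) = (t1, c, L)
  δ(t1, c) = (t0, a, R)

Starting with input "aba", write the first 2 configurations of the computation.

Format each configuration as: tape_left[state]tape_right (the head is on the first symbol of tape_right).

Transitions applied:
Step 1: δ(t0, a) = (tR, c, R)

The first 2 configurations are:
[t0]aba ⊢ c[tR]ba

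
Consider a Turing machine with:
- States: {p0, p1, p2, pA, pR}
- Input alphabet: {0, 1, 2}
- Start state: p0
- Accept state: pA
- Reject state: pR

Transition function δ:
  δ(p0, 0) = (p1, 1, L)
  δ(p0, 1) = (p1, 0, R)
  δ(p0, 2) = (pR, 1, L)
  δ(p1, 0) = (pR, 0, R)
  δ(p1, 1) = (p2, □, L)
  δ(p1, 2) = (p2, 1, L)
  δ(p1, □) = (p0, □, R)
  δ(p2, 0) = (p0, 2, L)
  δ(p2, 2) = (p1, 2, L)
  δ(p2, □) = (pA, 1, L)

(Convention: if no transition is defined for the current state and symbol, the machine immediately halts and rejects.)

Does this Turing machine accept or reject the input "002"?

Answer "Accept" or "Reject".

Execution trace:
Initial: [p0]002
Step 1: δ(p0, 0) = (p1, 1, L) → [p1]□102
Step 2: δ(p1, □) = (p0, □, R) → □[p0]102
Step 3: δ(p0, 1) = (p1, 0, R) → □0[p1]02
Step 4: δ(p1, 0) = (pR, 0, R) → □00[pR]2

The machine reaches the reject state pR and halts.

Answer: Reject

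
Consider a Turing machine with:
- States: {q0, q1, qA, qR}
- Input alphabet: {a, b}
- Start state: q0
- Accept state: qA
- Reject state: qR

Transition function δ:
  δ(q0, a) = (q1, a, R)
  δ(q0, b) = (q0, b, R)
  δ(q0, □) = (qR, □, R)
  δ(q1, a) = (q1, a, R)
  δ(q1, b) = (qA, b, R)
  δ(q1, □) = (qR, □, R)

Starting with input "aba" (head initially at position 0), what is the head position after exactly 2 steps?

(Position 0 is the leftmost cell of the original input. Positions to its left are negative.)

Execution trace (head position shown):
Step 0: [q0]aba  (head at position 0)
Step 1: move right → a[q1]ba  (head at position 1)
Step 2: move right → ab[qA]a  (head at position 2)

After 2 steps, the head is at position 2.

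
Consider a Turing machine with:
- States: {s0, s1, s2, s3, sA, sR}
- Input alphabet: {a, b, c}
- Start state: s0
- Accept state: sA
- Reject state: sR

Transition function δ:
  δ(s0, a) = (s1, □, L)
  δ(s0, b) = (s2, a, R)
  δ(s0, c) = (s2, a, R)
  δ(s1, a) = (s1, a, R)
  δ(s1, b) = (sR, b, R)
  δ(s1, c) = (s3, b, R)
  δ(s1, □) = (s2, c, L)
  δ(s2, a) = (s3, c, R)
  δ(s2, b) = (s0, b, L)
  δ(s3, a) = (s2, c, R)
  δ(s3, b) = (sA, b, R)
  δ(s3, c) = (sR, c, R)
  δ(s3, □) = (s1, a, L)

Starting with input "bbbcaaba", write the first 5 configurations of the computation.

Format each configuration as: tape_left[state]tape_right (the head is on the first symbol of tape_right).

Transitions applied:
Step 1: δ(s0, b) = (s2, a, R)
Step 2: δ(s2, b) = (s0, b, L)
Step 3: δ(s0, a) = (s1, □, L)
Step 4: δ(s1, □) = (s2, c, L)

The first 5 configurations are:
[s0]bbbcaaba ⊢ a[s2]bbcaaba ⊢ [s0]abbcaaba ⊢ [s1]□□bbcaaba ⊢ [s2]□c□bbcaaba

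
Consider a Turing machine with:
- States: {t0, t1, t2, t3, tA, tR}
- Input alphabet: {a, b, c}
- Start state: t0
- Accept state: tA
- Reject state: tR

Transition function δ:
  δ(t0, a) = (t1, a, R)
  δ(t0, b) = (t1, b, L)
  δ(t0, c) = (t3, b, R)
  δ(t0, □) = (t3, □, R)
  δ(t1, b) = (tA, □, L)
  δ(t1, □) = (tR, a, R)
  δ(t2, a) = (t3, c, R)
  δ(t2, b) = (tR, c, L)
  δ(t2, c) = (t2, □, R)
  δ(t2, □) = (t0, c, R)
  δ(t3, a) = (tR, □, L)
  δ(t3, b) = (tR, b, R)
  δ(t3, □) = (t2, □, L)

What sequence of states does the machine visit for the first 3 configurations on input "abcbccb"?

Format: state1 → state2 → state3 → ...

Execution trace:
Initial: [t0]abcbccb
Step 1: δ(t0, a) = (t1, a, R) → a[t1]bcbccb
Step 2: δ(t1, b) = (tA, □, L) → [tA]a□cbccb

The machine reaches the accept state tA and halts.

State sequence: t0 → t1 → tA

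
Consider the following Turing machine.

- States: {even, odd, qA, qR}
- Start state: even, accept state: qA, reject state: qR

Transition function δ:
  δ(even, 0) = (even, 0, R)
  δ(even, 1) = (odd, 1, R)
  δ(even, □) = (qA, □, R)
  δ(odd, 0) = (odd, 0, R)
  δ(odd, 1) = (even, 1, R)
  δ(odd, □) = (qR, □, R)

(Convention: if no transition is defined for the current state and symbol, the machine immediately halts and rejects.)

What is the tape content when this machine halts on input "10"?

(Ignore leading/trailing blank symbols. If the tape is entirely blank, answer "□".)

Execution trace:
Initial: [even]10
Step 1: δ(even, 1) = (odd, 1, R) → 1[odd]0
Step 2: δ(odd, 0) = (odd, 0, R) → 10[odd]□
Step 3: δ(odd, □) = (qR, □, R) → 10□[qR]□

The machine reaches the reject state qR and halts.

Final tape (ignoring leading/trailing blanks): 10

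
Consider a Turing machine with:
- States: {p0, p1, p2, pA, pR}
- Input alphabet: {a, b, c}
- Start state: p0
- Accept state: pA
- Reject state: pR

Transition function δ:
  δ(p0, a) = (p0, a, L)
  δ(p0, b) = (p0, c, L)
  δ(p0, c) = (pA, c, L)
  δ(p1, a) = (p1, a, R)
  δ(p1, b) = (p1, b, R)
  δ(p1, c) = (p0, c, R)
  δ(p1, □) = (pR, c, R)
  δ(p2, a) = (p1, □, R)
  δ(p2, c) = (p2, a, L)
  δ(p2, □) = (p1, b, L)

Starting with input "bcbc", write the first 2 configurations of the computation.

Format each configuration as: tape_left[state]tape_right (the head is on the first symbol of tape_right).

Transitions applied:
Step 1: δ(p0, b) = (p0, c, L)

The first 2 configurations are:
[p0]bcbc ⊢ [p0]□ccbc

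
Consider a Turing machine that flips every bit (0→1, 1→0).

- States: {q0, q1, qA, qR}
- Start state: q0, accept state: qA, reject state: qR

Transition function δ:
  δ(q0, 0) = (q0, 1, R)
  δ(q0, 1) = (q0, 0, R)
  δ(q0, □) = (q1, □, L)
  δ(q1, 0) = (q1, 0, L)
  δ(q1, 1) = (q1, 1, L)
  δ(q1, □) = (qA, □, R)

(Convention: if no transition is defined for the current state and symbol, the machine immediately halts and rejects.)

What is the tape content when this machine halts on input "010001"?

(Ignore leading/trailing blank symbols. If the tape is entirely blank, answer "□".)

Execution trace:
Initial: [q0]010001
Step 1: δ(q0, 0) = (q0, 1, R) → 1[q0]10001
Step 2: δ(q0, 1) = (q0, 0, R) → 10[q0]0001
Step 3: δ(q0, 0) = (q0, 1, R) → 101[q0]001
Step 4: δ(q0, 0) = (q0, 1, R) → 1011[q0]01
Step 5: δ(q0, 0) = (q0, 1, R) → 10111[q0]1
Step 6: δ(q0, 1) = (q0, 0, R) → 101110[q0]□
Step 7: δ(q0, □) = (q1, □, L) → 10111[q1]0□
Step 8: δ(q1, 0) = (q1, 0, L) → 1011[q1]10□
Step 9: δ(q1, 1) = (q1, 1, L) → 101[q1]110□
Step 10: δ(q1, 1) = (q1, 1, L) → 10[q1]1110□
Step 11: δ(q1, 1) = (q1, 1, L) → 1[q1]01110□
Step 12: δ(q1, 0) = (q1, 0, L) → [q1]101110□
Step 13: δ(q1, 1) = (q1, 1, L) → [q1]□101110□
Step 14: δ(q1, □) = (qA, □, R) → □[qA]101110□

The machine reaches the accept state qA and halts.

Final tape (ignoring leading/trailing blanks): 101110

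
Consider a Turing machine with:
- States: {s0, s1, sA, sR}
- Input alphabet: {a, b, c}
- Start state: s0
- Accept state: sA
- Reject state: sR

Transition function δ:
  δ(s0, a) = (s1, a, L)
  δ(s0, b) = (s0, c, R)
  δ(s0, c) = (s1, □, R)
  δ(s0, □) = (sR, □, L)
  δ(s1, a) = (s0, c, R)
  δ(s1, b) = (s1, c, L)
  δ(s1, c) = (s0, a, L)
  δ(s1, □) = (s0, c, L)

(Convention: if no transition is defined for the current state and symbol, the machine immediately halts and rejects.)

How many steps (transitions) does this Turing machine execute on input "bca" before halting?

Execution trace:
Initial: [s0]bca
Step 1: δ(s0, b) = (s0, c, R) → c[s0]ca
Step 2: δ(s0, c) = (s1, □, R) → c□[s1]a
Step 3: δ(s1, a) = (s0, c, R) → c□c[s0]□
Step 4: δ(s0, □) = (sR, □, L) → c□[sR]c□

The machine reaches the reject state sR and halts.

The machine executed 4 steps before halting.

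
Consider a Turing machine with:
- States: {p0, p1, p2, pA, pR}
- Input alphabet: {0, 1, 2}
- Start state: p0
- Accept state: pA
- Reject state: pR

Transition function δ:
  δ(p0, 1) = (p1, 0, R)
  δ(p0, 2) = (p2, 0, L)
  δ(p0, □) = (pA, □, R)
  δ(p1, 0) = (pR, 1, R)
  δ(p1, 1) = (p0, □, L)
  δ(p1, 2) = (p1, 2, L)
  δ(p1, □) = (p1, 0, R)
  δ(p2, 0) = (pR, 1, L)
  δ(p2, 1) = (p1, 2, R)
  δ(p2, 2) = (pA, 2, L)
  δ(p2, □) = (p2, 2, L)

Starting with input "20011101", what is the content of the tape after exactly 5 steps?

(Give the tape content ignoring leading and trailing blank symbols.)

Execution trace:
Initial: [p0]20011101
Step 1: δ(p0, 2) = (p2, 0, L) → [p2]□00011101
Step 2: δ(p2, □) = (p2, 2, L) → [p2]□200011101
Step 3: δ(p2, □) = (p2, 2, L) → [p2]□2200011101
Step 4: δ(p2, □) = (p2, 2, L) → [p2]□22200011101
Step 5: δ(p2, □) = (p2, 2, L) → [p2]□222200011101

After 5 steps, the tape (ignoring leading/trailing blanks) is: 222200011101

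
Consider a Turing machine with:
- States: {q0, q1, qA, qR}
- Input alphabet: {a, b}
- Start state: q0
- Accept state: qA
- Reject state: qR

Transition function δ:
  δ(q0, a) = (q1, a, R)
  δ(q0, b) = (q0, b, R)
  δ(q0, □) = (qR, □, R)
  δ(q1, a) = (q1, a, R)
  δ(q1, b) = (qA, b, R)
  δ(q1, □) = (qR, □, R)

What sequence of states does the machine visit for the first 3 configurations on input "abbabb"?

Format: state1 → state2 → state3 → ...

Execution trace:
Initial: [q0]abbabb
Step 1: δ(q0, a) = (q1, a, R) → a[q1]bbabb
Step 2: δ(q1, b) = (qA, b, R) → ab[qA]babb

The machine reaches the accept state qA and halts.

State sequence: q0 → q1 → qA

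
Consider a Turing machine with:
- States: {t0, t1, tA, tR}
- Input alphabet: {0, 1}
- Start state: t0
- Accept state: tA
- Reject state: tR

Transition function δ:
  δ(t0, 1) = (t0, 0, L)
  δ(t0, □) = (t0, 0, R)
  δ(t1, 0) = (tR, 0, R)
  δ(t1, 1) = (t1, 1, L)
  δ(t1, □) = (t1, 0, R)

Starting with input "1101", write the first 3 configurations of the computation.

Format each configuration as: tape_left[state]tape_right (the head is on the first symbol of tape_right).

Transitions applied:
Step 1: δ(t0, 1) = (t0, 0, L)
Step 2: δ(t0, □) = (t0, 0, R)

The first 3 configurations are:
[t0]1101 ⊢ [t0]□0101 ⊢ 0[t0]0101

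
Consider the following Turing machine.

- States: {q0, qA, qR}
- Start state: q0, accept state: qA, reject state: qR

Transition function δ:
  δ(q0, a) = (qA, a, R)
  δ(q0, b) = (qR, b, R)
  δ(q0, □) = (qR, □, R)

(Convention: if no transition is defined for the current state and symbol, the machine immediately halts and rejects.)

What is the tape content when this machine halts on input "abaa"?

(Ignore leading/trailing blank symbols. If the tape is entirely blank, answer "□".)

Execution trace:
Initial: [q0]abaa
Step 1: δ(q0, a) = (qA, a, R) → a[qA]baa

The machine reaches the accept state qA and halts.

Final tape (ignoring leading/trailing blanks): abaa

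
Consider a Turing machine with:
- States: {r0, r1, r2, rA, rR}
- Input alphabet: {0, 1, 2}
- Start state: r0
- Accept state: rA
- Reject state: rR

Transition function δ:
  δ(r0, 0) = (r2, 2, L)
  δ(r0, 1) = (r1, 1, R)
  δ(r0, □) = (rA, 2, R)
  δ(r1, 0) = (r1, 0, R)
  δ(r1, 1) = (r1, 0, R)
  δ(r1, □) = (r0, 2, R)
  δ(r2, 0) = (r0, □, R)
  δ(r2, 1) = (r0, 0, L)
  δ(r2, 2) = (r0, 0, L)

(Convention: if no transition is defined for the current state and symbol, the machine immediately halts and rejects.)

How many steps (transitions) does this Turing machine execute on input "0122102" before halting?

Execution trace:
Initial: [r0]0122102
Step 1: δ(r0, 0) = (r2, 2, L) → [r2]□2122102

No transition is defined for δ(r2, □). By convention the machine halts and rejects.

The machine executed 1 step before halting.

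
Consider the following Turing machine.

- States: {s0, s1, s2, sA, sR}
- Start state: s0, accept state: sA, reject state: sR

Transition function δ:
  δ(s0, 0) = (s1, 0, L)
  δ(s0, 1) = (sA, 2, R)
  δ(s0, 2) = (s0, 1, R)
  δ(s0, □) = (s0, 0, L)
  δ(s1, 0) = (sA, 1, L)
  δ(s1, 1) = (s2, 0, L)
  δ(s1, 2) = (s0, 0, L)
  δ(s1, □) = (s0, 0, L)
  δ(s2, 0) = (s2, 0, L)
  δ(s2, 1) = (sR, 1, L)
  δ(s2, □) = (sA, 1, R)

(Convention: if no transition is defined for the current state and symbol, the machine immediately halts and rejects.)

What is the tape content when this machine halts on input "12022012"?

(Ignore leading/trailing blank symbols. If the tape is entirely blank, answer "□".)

Execution trace:
Initial: [s0]12022012
Step 1: δ(s0, 1) = (sA, 2, R) → 2[sA]2022012

The machine reaches the accept state sA and halts.

Final tape (ignoring leading/trailing blanks): 22022012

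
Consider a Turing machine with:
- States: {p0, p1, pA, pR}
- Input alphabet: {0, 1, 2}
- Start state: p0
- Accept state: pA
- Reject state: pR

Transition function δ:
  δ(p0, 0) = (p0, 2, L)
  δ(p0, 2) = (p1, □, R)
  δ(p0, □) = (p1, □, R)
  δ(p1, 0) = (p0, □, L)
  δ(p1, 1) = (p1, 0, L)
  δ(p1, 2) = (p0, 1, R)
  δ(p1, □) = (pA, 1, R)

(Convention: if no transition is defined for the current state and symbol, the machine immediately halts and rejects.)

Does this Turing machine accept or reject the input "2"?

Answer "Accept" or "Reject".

Execution trace:
Initial: [p0]2
Step 1: δ(p0, 2) = (p1, □, R) → □[p1]□
Step 2: δ(p1, □) = (pA, 1, R) → □1[pA]□

The machine reaches the accept state pA and halts.

Answer: Accept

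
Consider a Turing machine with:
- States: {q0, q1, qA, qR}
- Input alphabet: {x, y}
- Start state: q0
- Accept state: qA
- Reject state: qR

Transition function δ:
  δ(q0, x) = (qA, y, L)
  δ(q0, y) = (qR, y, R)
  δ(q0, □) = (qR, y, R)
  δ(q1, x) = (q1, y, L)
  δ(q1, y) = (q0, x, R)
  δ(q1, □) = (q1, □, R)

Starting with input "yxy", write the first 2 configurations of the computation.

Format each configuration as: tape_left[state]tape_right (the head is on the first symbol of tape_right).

Transitions applied:
Step 1: δ(q0, y) = (qR, y, R)

The first 2 configurations are:
[q0]yxy ⊢ y[qR]xy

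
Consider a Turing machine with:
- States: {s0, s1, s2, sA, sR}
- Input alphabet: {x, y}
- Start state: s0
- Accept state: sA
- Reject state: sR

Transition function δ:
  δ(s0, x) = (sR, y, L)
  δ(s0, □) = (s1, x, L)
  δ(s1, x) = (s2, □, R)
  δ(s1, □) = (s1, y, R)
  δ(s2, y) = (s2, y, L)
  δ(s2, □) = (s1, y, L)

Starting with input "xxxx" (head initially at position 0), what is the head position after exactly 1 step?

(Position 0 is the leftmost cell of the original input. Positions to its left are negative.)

Execution trace (head position shown):
Step 0: [s0]xxxx  (head at position 0)
Step 1: move left → [sR]□yxxx  (head at position -1)

After 1 step, the head is at position -1.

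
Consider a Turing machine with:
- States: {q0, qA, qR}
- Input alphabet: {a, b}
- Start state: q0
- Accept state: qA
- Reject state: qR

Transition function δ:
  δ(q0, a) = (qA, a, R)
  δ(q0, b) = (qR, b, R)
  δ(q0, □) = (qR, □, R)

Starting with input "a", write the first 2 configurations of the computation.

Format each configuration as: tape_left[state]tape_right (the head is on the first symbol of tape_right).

Transitions applied:
Step 1: δ(q0, a) = (qA, a, R)

The first 2 configurations are:
[q0]a ⊢ a[qA]□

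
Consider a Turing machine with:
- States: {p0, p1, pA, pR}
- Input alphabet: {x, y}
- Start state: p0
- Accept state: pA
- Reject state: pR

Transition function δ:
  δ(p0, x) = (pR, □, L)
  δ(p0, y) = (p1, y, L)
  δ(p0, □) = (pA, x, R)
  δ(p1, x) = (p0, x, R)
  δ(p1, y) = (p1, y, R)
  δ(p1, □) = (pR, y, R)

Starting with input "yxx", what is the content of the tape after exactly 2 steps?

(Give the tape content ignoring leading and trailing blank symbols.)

Execution trace:
Initial: [p0]yxx
Step 1: δ(p0, y) = (p1, y, L) → [p1]□yxx
Step 2: δ(p1, □) = (pR, y, R) → y[pR]yxx

The machine reaches the reject state pR and halts.

After 2 steps, the tape (ignoring leading/trailing blanks) is: yyxx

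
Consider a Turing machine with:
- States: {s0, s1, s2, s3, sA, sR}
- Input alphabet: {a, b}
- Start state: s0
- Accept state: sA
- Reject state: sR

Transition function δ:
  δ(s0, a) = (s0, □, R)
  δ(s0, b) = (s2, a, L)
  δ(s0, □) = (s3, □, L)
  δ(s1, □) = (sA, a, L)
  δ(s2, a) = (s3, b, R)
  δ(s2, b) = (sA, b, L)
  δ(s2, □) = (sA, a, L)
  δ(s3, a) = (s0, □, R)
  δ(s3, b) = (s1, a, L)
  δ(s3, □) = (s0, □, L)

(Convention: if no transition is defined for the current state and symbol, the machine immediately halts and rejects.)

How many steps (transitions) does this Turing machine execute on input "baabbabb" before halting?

Execution trace:
Initial: [s0]baabbabb
Step 1: δ(s0, b) = (s2, a, L) → [s2]□aaabbabb
Step 2: δ(s2, □) = (sA, a, L) → [sA]□aaaabbabb

The machine reaches the accept state sA and halts.

The machine executed 2 steps before halting.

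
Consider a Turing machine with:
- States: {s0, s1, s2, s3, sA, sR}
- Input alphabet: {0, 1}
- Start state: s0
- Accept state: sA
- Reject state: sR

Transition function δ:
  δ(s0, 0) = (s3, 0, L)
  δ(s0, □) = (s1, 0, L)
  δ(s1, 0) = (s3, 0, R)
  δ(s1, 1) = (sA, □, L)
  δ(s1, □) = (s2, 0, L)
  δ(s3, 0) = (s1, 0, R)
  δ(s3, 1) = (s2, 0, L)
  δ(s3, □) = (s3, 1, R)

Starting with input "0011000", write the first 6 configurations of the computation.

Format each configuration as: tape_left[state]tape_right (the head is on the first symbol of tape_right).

Transitions applied:
Step 1: δ(s0, 0) = (s3, 0, L)
Step 2: δ(s3, □) = (s3, 1, R)
Step 3: δ(s3, 0) = (s1, 0, R)
Step 4: δ(s1, 0) = (s3, 0, R)
Step 5: δ(s3, 1) = (s2, 0, L)

The first 6 configurations are:
[s0]0011000 ⊢ [s3]□0011000 ⊢ 1[s3]0011000 ⊢ 10[s1]011000 ⊢ 100[s3]11000 ⊢ 10[s2]001000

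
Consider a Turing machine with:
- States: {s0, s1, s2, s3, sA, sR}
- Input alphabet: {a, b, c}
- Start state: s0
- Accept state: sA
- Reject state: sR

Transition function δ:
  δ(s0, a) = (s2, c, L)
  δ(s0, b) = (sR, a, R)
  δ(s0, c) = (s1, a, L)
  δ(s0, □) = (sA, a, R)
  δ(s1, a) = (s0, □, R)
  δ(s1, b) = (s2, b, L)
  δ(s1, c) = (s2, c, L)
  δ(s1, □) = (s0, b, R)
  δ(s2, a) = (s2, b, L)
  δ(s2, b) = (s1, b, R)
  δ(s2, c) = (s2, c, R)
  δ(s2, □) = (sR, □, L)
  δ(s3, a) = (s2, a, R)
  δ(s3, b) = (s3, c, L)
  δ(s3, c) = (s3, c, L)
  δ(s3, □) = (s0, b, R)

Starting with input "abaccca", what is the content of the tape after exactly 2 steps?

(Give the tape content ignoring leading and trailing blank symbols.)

Execution trace:
Initial: [s0]abaccca
Step 1: δ(s0, a) = (s2, c, L) → [s2]□cbaccca
Step 2: δ(s2, □) = (sR, □, L) → [sR]□□cbaccca

The machine reaches the reject state sR and halts.

After 2 steps, the tape (ignoring leading/trailing blanks) is: cbaccca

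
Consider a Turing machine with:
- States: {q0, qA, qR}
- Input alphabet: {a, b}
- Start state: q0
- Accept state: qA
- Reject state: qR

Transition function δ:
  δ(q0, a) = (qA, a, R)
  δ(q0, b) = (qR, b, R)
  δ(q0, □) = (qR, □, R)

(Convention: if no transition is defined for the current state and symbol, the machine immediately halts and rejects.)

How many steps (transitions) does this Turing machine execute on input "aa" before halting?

Execution trace:
Initial: [q0]aa
Step 1: δ(q0, a) = (qA, a, R) → a[qA]a

The machine reaches the accept state qA and halts.

The machine executed 1 step before halting.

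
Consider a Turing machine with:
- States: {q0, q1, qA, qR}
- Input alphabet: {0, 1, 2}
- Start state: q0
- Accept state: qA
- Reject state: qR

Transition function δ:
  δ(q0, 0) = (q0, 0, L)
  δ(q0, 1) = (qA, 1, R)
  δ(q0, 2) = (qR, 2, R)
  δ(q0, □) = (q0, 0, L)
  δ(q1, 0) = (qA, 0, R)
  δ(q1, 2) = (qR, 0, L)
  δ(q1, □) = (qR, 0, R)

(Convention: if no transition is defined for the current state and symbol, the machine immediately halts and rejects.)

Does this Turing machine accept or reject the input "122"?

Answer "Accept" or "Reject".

Execution trace:
Initial: [q0]122
Step 1: δ(q0, 1) = (qA, 1, R) → 1[qA]22

The machine reaches the accept state qA and halts.

Answer: Accept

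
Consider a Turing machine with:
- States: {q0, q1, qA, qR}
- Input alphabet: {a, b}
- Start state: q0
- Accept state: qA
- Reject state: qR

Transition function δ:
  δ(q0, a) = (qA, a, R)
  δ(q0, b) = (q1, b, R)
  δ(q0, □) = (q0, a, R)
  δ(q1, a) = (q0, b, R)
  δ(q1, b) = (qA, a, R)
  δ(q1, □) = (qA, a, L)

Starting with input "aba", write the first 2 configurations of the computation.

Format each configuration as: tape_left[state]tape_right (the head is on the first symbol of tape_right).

Transitions applied:
Step 1: δ(q0, a) = (qA, a, R)

The first 2 configurations are:
[q0]aba ⊢ a[qA]ba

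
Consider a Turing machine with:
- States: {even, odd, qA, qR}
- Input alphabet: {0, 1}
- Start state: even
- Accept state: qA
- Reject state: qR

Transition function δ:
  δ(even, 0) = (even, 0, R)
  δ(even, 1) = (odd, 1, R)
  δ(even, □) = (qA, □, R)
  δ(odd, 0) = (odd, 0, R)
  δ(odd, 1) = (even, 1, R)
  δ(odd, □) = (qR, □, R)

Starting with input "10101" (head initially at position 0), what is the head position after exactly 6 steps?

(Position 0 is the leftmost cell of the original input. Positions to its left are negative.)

Execution trace (head position shown):
Step 0: [even]10101  (head at position 0)
Step 1: move right → 1[odd]0101  (head at position 1)
Step 2: move right → 10[odd]101  (head at position 2)
Step 3: move right → 101[even]01  (head at position 3)
Step 4: move right → 1010[even]1  (head at position 4)
Step 5: move right → 10101[odd]□  (head at position 5)
Step 6: move right → 10101□[qR]□  (head at position 6)

After 6 steps, the head is at position 6.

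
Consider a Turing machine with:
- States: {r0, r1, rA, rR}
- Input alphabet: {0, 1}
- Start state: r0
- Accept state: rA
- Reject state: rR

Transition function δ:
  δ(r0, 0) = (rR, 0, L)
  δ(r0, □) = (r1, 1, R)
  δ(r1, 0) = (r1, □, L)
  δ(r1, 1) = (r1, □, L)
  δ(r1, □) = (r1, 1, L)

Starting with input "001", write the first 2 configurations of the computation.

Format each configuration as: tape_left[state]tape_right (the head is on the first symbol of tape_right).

Transitions applied:
Step 1: δ(r0, 0) = (rR, 0, L)

The first 2 configurations are:
[r0]001 ⊢ [rR]□001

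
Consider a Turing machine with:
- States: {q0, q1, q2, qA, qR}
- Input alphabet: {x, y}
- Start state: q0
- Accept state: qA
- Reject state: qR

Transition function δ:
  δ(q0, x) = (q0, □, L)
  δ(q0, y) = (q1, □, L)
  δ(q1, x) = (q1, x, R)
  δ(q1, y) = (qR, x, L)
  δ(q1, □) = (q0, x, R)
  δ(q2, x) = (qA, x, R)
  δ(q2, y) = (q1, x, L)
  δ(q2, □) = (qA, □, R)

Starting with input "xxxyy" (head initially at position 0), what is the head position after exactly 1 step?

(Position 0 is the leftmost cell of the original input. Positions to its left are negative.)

Execution trace (head position shown):
Step 0: [q0]xxxyy  (head at position 0)
Step 1: move left → [q0]□□xxyy  (head at position -1)

After 1 step, the head is at position -1.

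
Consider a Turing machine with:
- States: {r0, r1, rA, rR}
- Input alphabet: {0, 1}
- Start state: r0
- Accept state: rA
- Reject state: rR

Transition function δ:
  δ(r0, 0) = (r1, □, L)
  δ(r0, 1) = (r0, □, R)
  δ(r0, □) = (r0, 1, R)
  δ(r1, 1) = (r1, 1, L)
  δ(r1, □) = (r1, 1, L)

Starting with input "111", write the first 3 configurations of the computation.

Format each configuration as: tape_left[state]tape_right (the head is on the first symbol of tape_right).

Transitions applied:
Step 1: δ(r0, 1) = (r0, □, R)
Step 2: δ(r0, 1) = (r0, □, R)

The first 3 configurations are:
[r0]111 ⊢ □[r0]11 ⊢ □□[r0]1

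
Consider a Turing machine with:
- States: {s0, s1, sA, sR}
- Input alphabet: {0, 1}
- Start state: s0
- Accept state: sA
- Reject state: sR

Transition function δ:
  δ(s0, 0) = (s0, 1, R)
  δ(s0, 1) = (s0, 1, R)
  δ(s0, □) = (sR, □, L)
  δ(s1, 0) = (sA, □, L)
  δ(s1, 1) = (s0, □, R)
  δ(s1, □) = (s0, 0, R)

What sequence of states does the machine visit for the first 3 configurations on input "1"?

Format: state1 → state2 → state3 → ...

Execution trace:
Initial: [s0]1
Step 1: δ(s0, 1) = (s0, 1, R) → 1[s0]□
Step 2: δ(s0, □) = (sR, □, L) → [sR]1□

The machine reaches the reject state sR and halts.

State sequence: s0 → s0 → sR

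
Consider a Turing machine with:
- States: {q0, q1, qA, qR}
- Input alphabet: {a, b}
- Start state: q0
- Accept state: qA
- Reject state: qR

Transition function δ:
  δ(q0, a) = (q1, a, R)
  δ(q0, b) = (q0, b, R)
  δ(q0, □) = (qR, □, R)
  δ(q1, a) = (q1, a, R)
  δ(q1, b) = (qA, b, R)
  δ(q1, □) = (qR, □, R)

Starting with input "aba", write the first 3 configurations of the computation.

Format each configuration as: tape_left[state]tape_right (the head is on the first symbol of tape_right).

Transitions applied:
Step 1: δ(q0, a) = (q1, a, R)
Step 2: δ(q1, b) = (qA, b, R)

The first 3 configurations are:
[q0]aba ⊢ a[q1]ba ⊢ ab[qA]a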